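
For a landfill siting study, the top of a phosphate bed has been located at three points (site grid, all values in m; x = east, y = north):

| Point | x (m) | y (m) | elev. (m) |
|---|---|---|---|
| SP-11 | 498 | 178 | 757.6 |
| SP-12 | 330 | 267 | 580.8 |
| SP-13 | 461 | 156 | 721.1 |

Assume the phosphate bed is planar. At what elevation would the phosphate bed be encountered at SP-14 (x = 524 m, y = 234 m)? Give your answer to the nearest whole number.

781 m

Two edge vectors: SP-11→SP-12 = (-168, 89, -176.8), SP-11→SP-13 = (-37, -22, -36.5).
Normal n = (SP-11→SP-12) × (SP-11→SP-13) = (-7138.1, 409.6, 6989).
So ∂z/∂x = −n_x/n_z = 1.02133 and ∂z/∂y = −n_y/n_z = −0.05861.
Intercept c from SP-11: 757.6 − 508.62 + 10.43 = 259.41.
At (524, 234): z = 535.2 − 13.7 + 259.41 = 780.9 m.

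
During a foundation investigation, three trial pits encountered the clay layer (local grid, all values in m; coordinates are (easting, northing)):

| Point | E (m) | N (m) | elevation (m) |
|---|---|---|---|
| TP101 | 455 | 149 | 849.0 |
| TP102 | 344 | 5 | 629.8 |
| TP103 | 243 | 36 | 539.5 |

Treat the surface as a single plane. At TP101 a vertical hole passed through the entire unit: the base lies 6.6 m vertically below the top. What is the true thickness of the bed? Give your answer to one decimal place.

Two edge vectors: TP101→TP102 = (-111, -144, -219.2), TP101→TP103 = (-212, -113, -309.5).
Normal n = (TP101→TP102) × (TP101→TP103) = (19798.4, 12115.9, -17985).
So ∂z/∂E = −n_x/n_z = 1.10083 and ∂z/∂N = −n_y/n_z = 0.67367.
|∇z| = √(a²+b²) = 1.29060, so dip δ = arctan(1.29060) = 52.23°.
True thickness = vertical thickness × cos δ = 6.6 × cos 52.23° = 4.0 m.

4.0 m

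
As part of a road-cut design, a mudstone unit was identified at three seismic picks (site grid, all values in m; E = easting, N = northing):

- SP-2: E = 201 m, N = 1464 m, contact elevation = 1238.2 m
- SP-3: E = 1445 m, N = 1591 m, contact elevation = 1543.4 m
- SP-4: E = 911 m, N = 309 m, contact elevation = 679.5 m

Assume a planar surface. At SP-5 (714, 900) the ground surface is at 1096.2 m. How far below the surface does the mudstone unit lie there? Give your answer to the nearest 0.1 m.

100.2 m

Two edge vectors: SP-2→SP-3 = (1244, 127, 305.2), SP-2→SP-4 = (710, -1155, -558.7).
Normal n = (SP-2→SP-3) × (SP-2→SP-4) = (281551.1, 911714.8, -1526990).
So ∂z/∂E = −n_x/n_z = 0.184383 and ∂z/∂N = −n_y/n_z = 0.597067.
Intercept c from SP-2: 1238.2 − 37.06 − 874.11 = 327.03.
At (714, 900): z_contact = 131.65 + 537.36 + 327.03 = 996.04 m.
Depth below ground = 1096.2 − 996.04 = 100.2 m.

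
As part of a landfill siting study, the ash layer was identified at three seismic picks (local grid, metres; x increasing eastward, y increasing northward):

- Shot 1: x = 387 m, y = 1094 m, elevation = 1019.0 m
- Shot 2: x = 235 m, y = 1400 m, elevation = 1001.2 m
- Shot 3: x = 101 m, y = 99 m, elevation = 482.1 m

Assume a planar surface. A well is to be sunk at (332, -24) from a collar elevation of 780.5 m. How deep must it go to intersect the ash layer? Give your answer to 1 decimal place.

Let the plane be z = a·x + b·y + c.
Shot 2−Shot 1: −152a + 306b = −17.8;  Shot 3−Shot 1: −286a − 995b = −536.9.
Solving gives a = 0.762295, b = 0.320486.
Then c = 1019 − a·387 − b·1094 = 373.38.
At (332, -24): z_contact = 253.08 − 7.69 + 373.38 = 618.77 m.
Depth below ground = 780.5 − 618.77 = 161.7 m.

161.7 m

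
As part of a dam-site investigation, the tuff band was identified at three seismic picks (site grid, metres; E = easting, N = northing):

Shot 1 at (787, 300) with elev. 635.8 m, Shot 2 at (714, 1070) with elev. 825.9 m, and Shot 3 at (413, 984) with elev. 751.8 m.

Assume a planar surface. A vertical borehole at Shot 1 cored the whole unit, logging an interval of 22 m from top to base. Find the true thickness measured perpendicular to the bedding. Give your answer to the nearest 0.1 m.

Let the plane be z = a·E + b·N + c.
Shot 2−Shot 1: −73a + 770b = 190.1;  Shot 3−Shot 1: −374a + 684b = 116.
Solving gives a = 0.17101, b = 0.26310.
|∇z| = √(a²+b²) = 0.31379, so dip δ = arctan(0.31379) = 17.42°.
True thickness = vertical thickness × cos δ = 22 × cos 17.42° = 21.0 m.

21.0 m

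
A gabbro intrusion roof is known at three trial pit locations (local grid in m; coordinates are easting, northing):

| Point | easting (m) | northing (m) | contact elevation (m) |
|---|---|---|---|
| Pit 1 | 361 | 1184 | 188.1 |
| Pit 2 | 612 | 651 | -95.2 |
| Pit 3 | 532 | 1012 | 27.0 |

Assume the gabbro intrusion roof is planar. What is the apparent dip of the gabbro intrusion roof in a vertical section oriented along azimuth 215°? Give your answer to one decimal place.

17.1°

Let the plane be z = a·easting + b·northing + c.
Pit 2−Pit 1: 251a − 533b = −283.3;  Pit 3−Pit 1: 171a − 172b = −161.1.
Solving gives a = −0.77419, b = 0.16694.
Unit vector along 215° is (sin 215°, cos 215°) = (-0.5736, -0.8192).
Slope in that direction = a·(-0.5736) + b·(-0.8192) = 0.30731.
Apparent dip = arctan|0.30731| = 17.1° (true dip is 38.4°, so apparent ≤ true as expected).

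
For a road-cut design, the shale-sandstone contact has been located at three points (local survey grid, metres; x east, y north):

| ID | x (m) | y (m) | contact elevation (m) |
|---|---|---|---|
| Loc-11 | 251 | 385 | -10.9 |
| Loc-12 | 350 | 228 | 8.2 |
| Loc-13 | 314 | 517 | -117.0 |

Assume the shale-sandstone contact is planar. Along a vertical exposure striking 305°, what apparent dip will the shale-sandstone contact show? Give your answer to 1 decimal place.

Let the plane be z = a·x + b·y + c.
Loc-12−Loc-11: 99a − 157b = 19.1;  Loc-13−Loc-11: 63a + 132b = −106.1.
Solving gives a = −0.61573, b = −0.50992.
Unit vector along 305° is (sin 305°, cos 305°) = (-0.8192, 0.5736).
Slope in that direction = a·(-0.8192) + b·(0.5736) = 0.21190.
Apparent dip = arctan|0.21190| = 12.0° (true dip is 38.6°, so apparent ≤ true as expected).

12.0°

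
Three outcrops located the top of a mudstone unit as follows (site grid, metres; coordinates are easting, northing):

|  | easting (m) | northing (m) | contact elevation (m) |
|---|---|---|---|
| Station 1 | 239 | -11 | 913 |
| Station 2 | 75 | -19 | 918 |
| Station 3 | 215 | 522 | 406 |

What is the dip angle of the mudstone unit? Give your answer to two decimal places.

Let the plane be z = a·easting + b·northing + c.
Station 2−Station 1: −164a − 8b = 5;  Station 3−Station 1: −24a + 533b = −507.
Solving gives a = 0.01588, b = −0.95050.
Gradient magnitude |∇z| = √(a² + b²) = √(0.00025 + 0.90346) = 0.95064.
True dip = arctan(0.95064) = 43.55°, dipping toward N (azimuth ≈ 359°).

43.55°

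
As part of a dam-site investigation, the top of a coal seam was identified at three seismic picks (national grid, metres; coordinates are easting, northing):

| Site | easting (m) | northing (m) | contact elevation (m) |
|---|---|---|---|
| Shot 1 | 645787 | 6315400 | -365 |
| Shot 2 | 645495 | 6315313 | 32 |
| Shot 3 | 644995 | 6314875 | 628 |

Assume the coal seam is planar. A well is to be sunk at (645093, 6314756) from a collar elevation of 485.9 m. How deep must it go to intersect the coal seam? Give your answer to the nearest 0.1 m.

34.1 m

Let the plane be z = a·easting + b·northing + c.
Shot 2−Shot 1: −292a − 87b = 397;  Shot 3−Shot 1: −792a − 525b = 993.
Solving gives a = −1.445969003, b = 0.289918954.
Then c = -365 − a·645787 − b·6315400 = −897531.17.
At (645093, 6314756): z_contact = −932784.48 + 1830767.45 − 897531.17 = 451.79 m.
Depth below ground = 485.9 − 451.79 = 34.1 m.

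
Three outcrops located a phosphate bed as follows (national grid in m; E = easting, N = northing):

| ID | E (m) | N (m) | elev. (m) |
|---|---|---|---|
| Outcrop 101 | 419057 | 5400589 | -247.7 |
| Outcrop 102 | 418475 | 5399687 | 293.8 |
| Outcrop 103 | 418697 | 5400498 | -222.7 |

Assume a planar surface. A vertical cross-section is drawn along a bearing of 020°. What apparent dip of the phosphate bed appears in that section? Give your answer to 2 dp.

Let the plane be z = a·E + b·N + c.
Outcrop 102−Outcrop 101: −582a − 902b = 541.5;  Outcrop 103−Outcrop 101: −360a − 91b = 25.
Solving gives a = 0.09835, b = −0.66379.
Unit vector along 020° is (sin 20°, cos 20°) = (0.3420, 0.9397).
Slope in that direction = a·(0.3420) + b·(0.9397) = −0.59012.
Apparent dip = arctan|0.59012| = 30.55° (true dip is 33.9°, so apparent ≤ true as expected).

30.55°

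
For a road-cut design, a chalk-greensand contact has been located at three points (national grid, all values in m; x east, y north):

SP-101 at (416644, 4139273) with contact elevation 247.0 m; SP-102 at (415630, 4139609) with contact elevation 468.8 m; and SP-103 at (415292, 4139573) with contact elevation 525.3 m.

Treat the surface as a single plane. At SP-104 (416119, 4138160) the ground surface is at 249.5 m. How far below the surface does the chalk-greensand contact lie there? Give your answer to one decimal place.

Let the plane be z = a·x + b·y + c.
SP-102−SP-101: −1014a + 336b = 221.8;  SP-103−SP-101: −1352a + 300b = 278.3.
Solving gives a = −0.179705741, b = 0.117792793.
Then c = 247 − a·416644 − b·4139273 = −412456.21.
At (416119, 4138160): z_contact = −74778.97 + 487445.42 − 412456.21 = 210.24 m.
Depth below ground = 249.5 − 210.24 = 39.3 m.

39.3 m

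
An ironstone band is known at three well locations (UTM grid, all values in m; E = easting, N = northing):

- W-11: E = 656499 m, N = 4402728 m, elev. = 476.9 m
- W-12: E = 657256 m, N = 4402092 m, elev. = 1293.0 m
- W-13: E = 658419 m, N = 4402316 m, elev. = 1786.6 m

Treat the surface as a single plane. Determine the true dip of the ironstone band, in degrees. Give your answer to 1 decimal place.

39.9°

Let the plane be z = a·E + b·N + c.
W-12−W-11: 757a − 636b = 816.1;  W-13−W-11: 1920a − 412b = 1309.7.
Solving gives a = 0.54632, b = −0.63291.
Gradient magnitude |∇z| = √(a² + b²) = √(0.29847 + 0.40058) = 0.83609.
True dip = arctan(0.83609) = 39.9°, dipping toward NW (azimuth ≈ 319°).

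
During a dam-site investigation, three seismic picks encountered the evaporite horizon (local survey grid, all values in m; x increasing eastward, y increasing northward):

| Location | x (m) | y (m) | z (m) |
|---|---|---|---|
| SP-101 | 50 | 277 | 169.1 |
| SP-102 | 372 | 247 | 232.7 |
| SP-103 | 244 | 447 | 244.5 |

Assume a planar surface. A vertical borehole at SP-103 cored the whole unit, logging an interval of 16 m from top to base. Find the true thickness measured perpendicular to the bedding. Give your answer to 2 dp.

15.36 m

Let the plane be z = a·x + b·y + c.
SP-102−SP-101: 322a − 30b = 63.6;  SP-103−SP-101: 194a + 170b = 75.4.
Solving gives a = 0.21589, b = 0.19717.
|∇z| = √(a²+b²) = 0.29237, so dip δ = arctan(0.29237) = 16.30°.
True thickness = vertical thickness × cos δ = 16 × cos 16.30° = 15.36 m.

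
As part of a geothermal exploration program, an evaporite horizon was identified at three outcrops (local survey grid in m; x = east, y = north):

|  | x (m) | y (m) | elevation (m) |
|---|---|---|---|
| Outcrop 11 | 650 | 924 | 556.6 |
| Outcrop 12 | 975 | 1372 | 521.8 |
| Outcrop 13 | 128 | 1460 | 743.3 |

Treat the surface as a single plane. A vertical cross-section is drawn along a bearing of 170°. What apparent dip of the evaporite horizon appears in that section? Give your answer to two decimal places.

Let the plane be z = a·x + b·y + c.
Outcrop 12−Outcrop 11: 325a + 448b = −34.8;  Outcrop 13−Outcrop 11: −522a + 536b = 186.7.
Solving gives a = −0.25069, b = 0.10418.
Unit vector along 170° is (sin 170°, cos 170°) = (0.1736, -0.9848).
Slope in that direction = a·(0.1736) + b·(-0.9848) = −0.14613.
Apparent dip = arctan|0.14613| = 8.31° (true dip is 15.2°, so apparent ≤ true as expected).

8.31°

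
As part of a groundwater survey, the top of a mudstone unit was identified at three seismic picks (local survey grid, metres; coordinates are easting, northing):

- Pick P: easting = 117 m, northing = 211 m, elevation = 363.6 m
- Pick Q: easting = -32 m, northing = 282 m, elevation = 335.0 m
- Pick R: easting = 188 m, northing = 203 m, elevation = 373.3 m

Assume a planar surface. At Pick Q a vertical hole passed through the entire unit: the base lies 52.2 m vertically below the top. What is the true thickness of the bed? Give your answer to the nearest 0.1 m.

51.3 m

Two edge vectors: Pick P→Pick Q = (-149, 71, -28.6), Pick P→Pick R = (71, -8, 9.7).
Normal n = (Pick P→Pick Q) × (Pick P→Pick R) = (459.9, -585.3, -3849).
So ∂z/∂easting = −n_x/n_z = 0.11949 and ∂z/∂northing = −n_y/n_z = −0.15207.
|∇z| = √(a²+b²) = 0.19339, so dip δ = arctan(0.19339) = 10.95°.
True thickness = vertical thickness × cos δ = 52.2 × cos 10.95° = 51.3 m.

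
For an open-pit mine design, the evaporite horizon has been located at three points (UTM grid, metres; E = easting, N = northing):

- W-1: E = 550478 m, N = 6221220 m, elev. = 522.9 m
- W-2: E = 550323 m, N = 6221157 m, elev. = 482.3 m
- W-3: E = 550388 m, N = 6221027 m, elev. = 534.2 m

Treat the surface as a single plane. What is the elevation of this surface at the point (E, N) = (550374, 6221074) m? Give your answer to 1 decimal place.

518.8 m

Let the plane be z = a·E + b·N + c.
W-2−W-1: −155a − 63b = −40.6;  W-3−W-1: −90a − 193b = 11.3.
Solving gives a = 0.352555166, b = −0.222953186.
Then c = 522.9 − a·550478 − b·6221220 = 1193489.86.
At (550374, 6221074): z = 194037.2 − 1387008.3 + 1193489.86 = 518.8 m.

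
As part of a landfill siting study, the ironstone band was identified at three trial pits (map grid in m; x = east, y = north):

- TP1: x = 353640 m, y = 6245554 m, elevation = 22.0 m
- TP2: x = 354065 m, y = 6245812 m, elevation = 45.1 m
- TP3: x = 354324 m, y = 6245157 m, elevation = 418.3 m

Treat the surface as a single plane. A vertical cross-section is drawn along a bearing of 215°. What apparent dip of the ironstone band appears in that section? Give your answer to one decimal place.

Let the plane be z = a·x + b·y + c.
TP2−TP1: 425a + 258b = 23.1;  TP3−TP1: 684a − 397b = 396.3.
Solving gives a = 0.32276, b = −0.44214.
Unit vector along 215° is (sin 215°, cos 215°) = (-0.5736, -0.8192).
Slope in that direction = a·(-0.5736) + b·(-0.8192) = 0.17706.
Apparent dip = arctan|0.17706| = 10.0° (true dip is 28.7°, so apparent ≤ true as expected).

10.0°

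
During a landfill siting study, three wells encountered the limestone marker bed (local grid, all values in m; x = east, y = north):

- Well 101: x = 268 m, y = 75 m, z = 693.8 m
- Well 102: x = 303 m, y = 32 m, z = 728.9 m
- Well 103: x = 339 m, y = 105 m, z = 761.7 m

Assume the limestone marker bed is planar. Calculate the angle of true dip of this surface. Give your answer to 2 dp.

Let the plane be z = a·x + b·y + c.
Well 102−Well 101: 35a − 43b = 35.1;  Well 103−Well 101: 71a + 30b = 67.9.
Solving gives a = 0.96824, b = −0.02817.
Gradient magnitude |∇z| = √(a² + b²) = √(0.93749 + 0.00079) = 0.96865.
True dip = arctan(0.96865) = 44.09°, dipping toward W (azimuth ≈ 272°).

44.09°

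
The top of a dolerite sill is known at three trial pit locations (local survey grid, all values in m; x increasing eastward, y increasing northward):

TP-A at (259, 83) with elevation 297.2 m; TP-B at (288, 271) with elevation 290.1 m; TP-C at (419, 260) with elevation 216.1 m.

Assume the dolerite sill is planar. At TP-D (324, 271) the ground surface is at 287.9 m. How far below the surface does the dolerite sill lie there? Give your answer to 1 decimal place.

18.0 m

Let the plane be z = a·x + b·y + c.
TP-B−TP-A: 29a + 188b = −7.1;  TP-C−TP-A: 160a + 177b = −81.1.
Solving gives a = −0.56079, b = 0.04874.
Then c = 297.2 − a·259 − b·83 = 438.40.
At (324, 271): z_contact = −181.70 + 13.21 + 438.40 = 269.91 m.
Depth below ground = 287.9 − 269.91 = 18.0 m.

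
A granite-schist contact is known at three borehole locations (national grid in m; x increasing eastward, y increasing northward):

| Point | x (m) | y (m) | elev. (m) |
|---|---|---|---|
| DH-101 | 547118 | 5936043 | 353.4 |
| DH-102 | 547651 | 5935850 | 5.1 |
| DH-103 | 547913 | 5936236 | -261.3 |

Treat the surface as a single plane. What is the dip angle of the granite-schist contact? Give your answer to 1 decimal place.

Let the plane be z = a·x + b·y + c.
DH-102−DH-101: 533a − 193b = −348.3;  DH-103−DH-101: 795a + 193b = −614.7.
Solving gives a = −0.72515, b = −0.19795.
Gradient magnitude |∇z| = √(a² + b²) = √(0.52584 + 0.03919) = 0.75168.
True dip = arctan(0.75168) = 36.9°, dipping toward ENE (azimuth ≈ 075°).

36.9°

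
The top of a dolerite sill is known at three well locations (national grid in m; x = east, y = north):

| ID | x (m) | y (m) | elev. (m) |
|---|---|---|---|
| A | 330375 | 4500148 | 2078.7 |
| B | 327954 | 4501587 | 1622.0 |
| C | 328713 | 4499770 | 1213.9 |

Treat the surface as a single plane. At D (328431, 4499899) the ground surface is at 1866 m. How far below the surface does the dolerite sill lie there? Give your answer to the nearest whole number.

721 m

Let the plane be z = a·x + b·y + c.
B−A: −2421a + 1439b = −456.7;  C−A: −1662a − 378b = −864.8.
Solving gives a = 0.42854078, b = 0.40361170.
Then c = 2078.7 − a·330375 − b·4500148 = −1955812.83.
At (328431, 4499899): z_contact = 140746.1 + 1816211.9 − 1955812.83 = 1145.1 m.
Depth below ground = 1866 − 1145.1 = 721 m.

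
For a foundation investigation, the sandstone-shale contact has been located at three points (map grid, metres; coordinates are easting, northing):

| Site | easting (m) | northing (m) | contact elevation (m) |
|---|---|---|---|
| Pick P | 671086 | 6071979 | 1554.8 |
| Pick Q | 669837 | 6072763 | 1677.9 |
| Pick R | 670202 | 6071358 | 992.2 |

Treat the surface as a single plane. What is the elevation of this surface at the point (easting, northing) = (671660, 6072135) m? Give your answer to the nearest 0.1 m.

1783.5 m

Let the plane be z = a·easting + b·northing + c.
Pick Q−Pick P: −1249a + 784b = 123.1;  Pick R−Pick P: −884a − 621b = −562.6.
Solving gives a = 0.248271958, b = 0.552540402.
Then c = 1554.8 − a·671086 − b·6071979 = −3520070.75.
At (671660, 6072135): z = 166754.3 + 3355099.9 − 3520070.75 = 1783.5 m.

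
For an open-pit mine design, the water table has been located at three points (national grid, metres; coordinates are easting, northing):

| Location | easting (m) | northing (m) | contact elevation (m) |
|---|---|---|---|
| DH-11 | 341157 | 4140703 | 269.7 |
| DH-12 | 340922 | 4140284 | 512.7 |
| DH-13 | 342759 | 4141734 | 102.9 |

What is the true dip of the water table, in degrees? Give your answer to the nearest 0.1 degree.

42.6°

Let the plane be z = a·easting + b·northing + c.
DH-12−DH-11: −235a − 419b = 243;  DH-13−DH-11: 1602a + 1031b = −166.8.
Solving gives a = 0.42113, b = −0.81615.
Gradient magnitude |∇z| = √(a² + b²) = √(0.17735 + 0.66609) = 0.91839.
True dip = arctan(0.91839) = 42.6°, dipping toward NNW (azimuth ≈ 333°).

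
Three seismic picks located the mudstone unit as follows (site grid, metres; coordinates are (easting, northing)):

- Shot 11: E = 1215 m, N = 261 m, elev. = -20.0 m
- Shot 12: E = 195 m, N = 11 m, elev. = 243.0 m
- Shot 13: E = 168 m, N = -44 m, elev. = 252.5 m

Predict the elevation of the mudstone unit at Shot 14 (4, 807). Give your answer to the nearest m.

248 m

Let the plane be z = a·E + b·N + c.
Shot 12−Shot 11: −1020a − 250b = 263;  Shot 13−Shot 11: −1047a − 305b = 272.5.
Solving gives a = −0.24498, b = −0.05246.
Then c = -20 − a·1215 − b·261 = 291.35.
At (4, 807): z = −1.0 − 42.3 + 291.35 = 248.0 m.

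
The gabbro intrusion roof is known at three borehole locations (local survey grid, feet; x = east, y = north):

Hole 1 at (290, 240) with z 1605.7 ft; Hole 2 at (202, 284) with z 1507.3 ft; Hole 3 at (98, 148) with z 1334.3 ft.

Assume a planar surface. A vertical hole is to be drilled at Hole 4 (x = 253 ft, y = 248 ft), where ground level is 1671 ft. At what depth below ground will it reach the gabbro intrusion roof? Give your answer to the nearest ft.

Let the plane be z = a·x + b·y + c.
Hole 2−Hole 1: −88a + 44b = −98.4;  Hole 3−Hole 1: −192a − 92b = −271.4.
Solving gives a = 1.26900, b = 0.30164.
Then c = 1605.7 − a·290 − b·240 = 1165.29.
At (253, 248): z_contact = 321.1 + 74.8 + 1165.29 = 1561.2 ft.
Depth below ground = 1671 − 1561.2 = 110 ft.

110 ft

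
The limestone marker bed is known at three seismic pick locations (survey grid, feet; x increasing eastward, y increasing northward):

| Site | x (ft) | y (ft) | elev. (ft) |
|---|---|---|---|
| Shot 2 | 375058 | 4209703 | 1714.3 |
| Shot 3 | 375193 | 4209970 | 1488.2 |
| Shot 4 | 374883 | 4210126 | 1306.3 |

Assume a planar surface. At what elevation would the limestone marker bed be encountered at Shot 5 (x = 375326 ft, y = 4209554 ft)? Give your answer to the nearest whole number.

1884 ft

Let the plane be z = a·x + b·y + c.
Shot 3−Shot 2: 135a + 267b = −226.1;  Shot 4−Shot 2: −175a + 423b = −408.
Solving gives a = 0.12805259, b = −0.91156217.
Then c = 1714.3 − a·375058 − b·4209703 = 3791093.15.
At (375326, 4209554): z = 48061.5 − 3837270.2 + 3791093.15 = 1884.4 ft.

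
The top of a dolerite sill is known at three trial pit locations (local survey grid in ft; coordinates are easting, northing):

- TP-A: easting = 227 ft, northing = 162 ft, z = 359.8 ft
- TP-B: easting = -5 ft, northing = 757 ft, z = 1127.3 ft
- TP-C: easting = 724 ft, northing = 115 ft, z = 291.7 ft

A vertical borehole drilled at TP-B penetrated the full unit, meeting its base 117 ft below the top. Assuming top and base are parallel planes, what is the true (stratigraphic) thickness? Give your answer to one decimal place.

Let the plane be z = a·easting + b·northing + c.
TP-B−TP-A: −232a + 595b = 767.5;  TP-C−TP-A: 497a − 47b = −68.1.
Solving gives a = −0.01561, b = 1.28383.
|∇z| = √(a²+b²) = 1.28392, so dip δ = arctan(1.28392) = 52.09°.
True thickness = vertical thickness × cos δ = 117 × cos 52.09° = 71.9 ft.

71.9 ft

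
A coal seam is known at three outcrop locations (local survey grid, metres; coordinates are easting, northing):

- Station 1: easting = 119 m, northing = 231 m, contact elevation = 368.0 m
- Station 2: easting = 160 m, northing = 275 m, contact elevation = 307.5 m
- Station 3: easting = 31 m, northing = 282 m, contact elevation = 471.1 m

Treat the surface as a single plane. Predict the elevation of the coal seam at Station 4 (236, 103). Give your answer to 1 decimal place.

242.0 m

Two edge vectors: Station 1→Station 2 = (41, 44, -60.5), Station 1→Station 3 = (-88, 51, 103.1).
Normal n = (Station 1→Station 2) × (Station 1→Station 3) = (7621.9, 1096.9, 5963).
So ∂z/∂easting = −n_x/n_z = −1.27820 and ∂z/∂northing = −n_y/n_z = −0.18395.
Intercept c from Station 1: 368 + 152.11 + 42.49 = 562.60.
At (236, 103): z = −301.7 − 18.9 + 562.60 = 242.0 m.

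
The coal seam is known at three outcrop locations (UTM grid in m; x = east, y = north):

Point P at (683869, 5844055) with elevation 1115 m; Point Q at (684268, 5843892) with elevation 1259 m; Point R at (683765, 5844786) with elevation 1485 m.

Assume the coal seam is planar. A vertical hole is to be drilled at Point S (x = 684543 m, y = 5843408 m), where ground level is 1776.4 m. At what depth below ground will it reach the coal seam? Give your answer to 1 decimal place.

638.1 m

Let the plane be z = a·x + b·y + c.
Point Q−Point P: 399a − 163b = 144;  Point R−Point P: −104a + 731b = 370.
Solving gives a = 0.602707514, b = 0.591903668.
Then c = 1115 − a·683869 − b·5844055 = −3870175.58.
At (684543, 5843408): z_contact = 412579.21 + 3458734.63 − 3870175.58 = 1138.26 m.
Depth below ground = 1776.4 − 1138.26 = 638.1 m.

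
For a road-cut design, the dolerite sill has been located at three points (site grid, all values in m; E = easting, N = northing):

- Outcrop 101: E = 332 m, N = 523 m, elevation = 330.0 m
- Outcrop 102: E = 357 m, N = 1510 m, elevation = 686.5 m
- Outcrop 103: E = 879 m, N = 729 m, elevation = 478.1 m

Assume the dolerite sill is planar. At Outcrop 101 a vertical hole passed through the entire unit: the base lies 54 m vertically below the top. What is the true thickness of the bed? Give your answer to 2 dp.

50.43 m

Let the plane be z = a·E + b·N + c.
Outcrop 102−Outcrop 101: 25a + 987b = 356.5;  Outcrop 103−Outcrop 101: 547a + 206b = 148.1.
Solving gives a = 0.13602, b = 0.35775.
|∇z| = √(a²+b²) = 0.38274, so dip δ = arctan(0.38274) = 20.94°.
True thickness = vertical thickness × cos δ = 54 × cos 20.94° = 50.43 m.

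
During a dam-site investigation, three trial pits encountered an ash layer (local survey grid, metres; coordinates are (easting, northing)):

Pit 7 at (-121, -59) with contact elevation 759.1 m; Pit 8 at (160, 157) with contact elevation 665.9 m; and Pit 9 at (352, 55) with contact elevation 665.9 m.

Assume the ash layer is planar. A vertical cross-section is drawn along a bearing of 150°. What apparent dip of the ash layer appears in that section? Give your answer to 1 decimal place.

8.7°

Let the plane be z = a·E + b·N + c.
Pit 8−Pit 7: 281a + 216b = −93.2;  Pit 9−Pit 7: 473a + 114b = −93.2.
Solving gives a = −0.13555, b = −0.25515.
Unit vector along 150° is (sin 150°, cos 150°) = (0.5000, -0.8660).
Slope in that direction = a·(0.5000) + b·(-0.8660) = 0.15319.
Apparent dip = arctan|0.15319| = 8.7° (true dip is 16.1°, so apparent ≤ true as expected).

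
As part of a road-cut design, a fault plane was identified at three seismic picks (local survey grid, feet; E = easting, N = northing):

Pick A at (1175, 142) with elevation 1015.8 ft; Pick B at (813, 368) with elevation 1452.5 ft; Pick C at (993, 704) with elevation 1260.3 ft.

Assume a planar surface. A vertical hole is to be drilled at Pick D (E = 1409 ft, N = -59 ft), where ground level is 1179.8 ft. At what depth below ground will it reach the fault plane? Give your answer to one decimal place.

449.3 ft

Two edge vectors: Pick A→Pick B = (-362, 226, 436.7), Pick A→Pick C = (-182, 562, 244.5).
Normal n = (Pick A→Pick B) × (Pick A→Pick C) = (-190168.4, 9029.6, -162312).
So ∂z/∂E = −n_x/n_z = −1.171623 and ∂z/∂N = −n_y/n_z = 0.055631.
Intercept c from Pick A: 1015.8 + 1376.66 − 7.90 = 2384.56.
At (1409, -59): z_contact = −1650.82 − 3.28 + 2384.56 = 730.46 ft.
Depth below ground = 1179.8 − 730.46 = 449.3 ft.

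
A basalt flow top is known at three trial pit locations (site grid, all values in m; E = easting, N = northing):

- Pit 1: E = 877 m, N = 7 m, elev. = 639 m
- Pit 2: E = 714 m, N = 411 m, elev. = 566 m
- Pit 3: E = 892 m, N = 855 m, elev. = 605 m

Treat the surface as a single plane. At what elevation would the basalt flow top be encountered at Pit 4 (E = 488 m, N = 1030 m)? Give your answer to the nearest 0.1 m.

462.1 m

Let the plane be z = a·E + b·N + c.
Pit 2−Pit 1: −163a + 404b = −73;  Pit 3−Pit 1: 15a + 848b = −34.
Solving gives a = 0.333842, b = −0.046000.
Then c = 639 − a·877 − b·7 = 346.54.
At (488, 1030): z = 162.9 − 47.4 + 346.54 = 462.1 m.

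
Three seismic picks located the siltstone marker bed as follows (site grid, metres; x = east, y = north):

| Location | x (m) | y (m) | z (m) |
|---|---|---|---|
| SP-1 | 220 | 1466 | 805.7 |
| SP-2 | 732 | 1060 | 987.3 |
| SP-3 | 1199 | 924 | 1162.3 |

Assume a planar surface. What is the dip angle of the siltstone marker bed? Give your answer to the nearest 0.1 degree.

Let the plane be z = a·x + b·y + c.
SP-2−SP-1: 512a − 406b = 181.6;  SP-3−SP-1: 979a − 542b = 356.6.
Solving gives a = 0.38637, b = 0.03995.
Gradient magnitude |∇z| = √(a² + b²) = √(0.14928 + 0.00160) = 0.38843.
True dip = arctan(0.38843) = 21.2°, dipping toward W (azimuth ≈ 264°).

21.2°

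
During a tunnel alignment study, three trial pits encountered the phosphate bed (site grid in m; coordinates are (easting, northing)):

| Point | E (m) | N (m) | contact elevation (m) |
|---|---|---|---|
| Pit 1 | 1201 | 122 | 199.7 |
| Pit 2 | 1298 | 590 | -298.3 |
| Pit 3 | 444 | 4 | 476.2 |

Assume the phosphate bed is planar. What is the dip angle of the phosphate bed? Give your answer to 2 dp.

46.18°

Two edge vectors: Pit 1→Pit 2 = (97, 468, -498), Pit 1→Pit 3 = (-757, -118, 276.5).
Normal n = (Pit 1→Pit 2) × (Pit 1→Pit 3) = (70638, 350165.5, 342830).
So ∂z/∂E = −n_x/n_z = −0.20604 and ∂z/∂N = −n_y/n_z = −1.02140.
Gradient magnitude |∇z| = √(a² + b²) = √(0.04245 + 1.04325) = 1.04197.
True dip = arctan(1.04197) = 46.18°, dipping toward NNE (azimuth ≈ 011°).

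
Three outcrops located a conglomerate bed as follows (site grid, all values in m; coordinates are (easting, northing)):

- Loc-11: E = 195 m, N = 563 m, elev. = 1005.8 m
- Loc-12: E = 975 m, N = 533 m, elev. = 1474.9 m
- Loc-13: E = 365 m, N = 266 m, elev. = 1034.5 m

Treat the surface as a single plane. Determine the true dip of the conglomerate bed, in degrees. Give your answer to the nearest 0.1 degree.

Let the plane be z = a·E + b·N + c.
Loc-12−Loc-11: 780a − 30b = 469.1;  Loc-13−Loc-11: 170a − 297b = 28.7.
Solving gives a = 0.61115, b = 0.25318.
Gradient magnitude |∇z| = √(a² + b²) = √(0.37350 + 0.06410) = 0.66152.
True dip = arctan(0.66152) = 33.5°, dipping toward WSW (azimuth ≈ 247°).

33.5°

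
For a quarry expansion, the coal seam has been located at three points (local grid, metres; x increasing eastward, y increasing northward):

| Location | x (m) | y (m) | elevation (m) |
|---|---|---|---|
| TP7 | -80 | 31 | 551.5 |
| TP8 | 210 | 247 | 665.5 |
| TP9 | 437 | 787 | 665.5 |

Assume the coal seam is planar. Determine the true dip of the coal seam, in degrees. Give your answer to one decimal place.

31.8°

Two edge vectors: TP7→TP8 = (290, 216, 114), TP7→TP9 = (517, 756, 114).
Normal n = (TP7→TP8) × (TP7→TP9) = (-61560, 25878, 107568).
So ∂z/∂x = −n_x/n_z = 0.57229 and ∂z/∂y = −n_y/n_z = −0.24057.
Gradient magnitude |∇z| = √(a² + b²) = √(0.32751 + 0.05788) = 0.62080.
True dip = arctan(0.62080) = 31.8°, dipping toward WNW (azimuth ≈ 293°).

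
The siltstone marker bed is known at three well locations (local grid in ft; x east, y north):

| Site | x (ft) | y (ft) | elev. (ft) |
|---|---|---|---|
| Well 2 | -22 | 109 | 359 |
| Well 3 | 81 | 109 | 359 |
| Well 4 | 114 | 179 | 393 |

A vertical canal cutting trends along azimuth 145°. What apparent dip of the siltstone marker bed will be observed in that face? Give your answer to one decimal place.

21.7°

Two edge vectors: Well 2→Well 3 = (103, 0, 0), Well 2→Well 4 = (136, 70, 34).
Normal n = (Well 2→Well 3) × (Well 2→Well 4) = (0, -3502, 7210).
So ∂z/∂x = −n_x/n_z = 0.00000 and ∂z/∂y = −n_y/n_z = 0.48571.
Unit vector along 145° is (sin 145°, cos 145°) = (0.5736, -0.8192).
Slope in that direction = a·(0.5736) + b·(-0.8192) = −0.39787.
Apparent dip = arctan|0.39787| = 21.7° (true dip is 25.9°, so apparent ≤ true as expected).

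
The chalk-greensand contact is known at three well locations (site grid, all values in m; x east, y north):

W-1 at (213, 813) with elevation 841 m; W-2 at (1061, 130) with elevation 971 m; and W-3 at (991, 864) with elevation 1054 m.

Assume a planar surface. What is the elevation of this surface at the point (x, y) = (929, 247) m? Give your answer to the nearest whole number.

952 m

Let the plane be z = a·x + b·y + c.
W-2−W-1: 848a − 683b = 130;  W-3−W-1: 778a + 51b = 213.
Solving gives a = 0.26471, b = 0.13832.
Then c = 841 − a·213 − b·813 = 672.16.
At (929, 247): z = 245.9 + 34.2 + 672.16 = 952.2 m.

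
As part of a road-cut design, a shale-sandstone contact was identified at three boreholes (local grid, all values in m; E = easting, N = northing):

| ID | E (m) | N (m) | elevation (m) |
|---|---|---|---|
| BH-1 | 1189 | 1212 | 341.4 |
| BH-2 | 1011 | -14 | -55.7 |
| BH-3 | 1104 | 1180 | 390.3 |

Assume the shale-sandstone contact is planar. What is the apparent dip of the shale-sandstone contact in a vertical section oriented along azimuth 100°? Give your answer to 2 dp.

38.70°

Two edge vectors: BH-1→BH-2 = (-178, -1226, -397.1), BH-1→BH-3 = (-85, -32, 48.9).
Normal n = (BH-1→BH-2) × (BH-1→BH-3) = (-72658.6, 42457.7, -98514).
So ∂z/∂E = −n_x/n_z = −0.73755 and ∂z/∂N = −n_y/n_z = 0.43098.
Unit vector along 100° is (sin 100°, cos 100°) = (0.9848, -0.1736).
Slope in that direction = a·(0.9848) + b·(-0.1736) = −0.80118.
Apparent dip = arctan|0.80118| = 38.70° (true dip is 40.5°, so apparent ≤ true as expected).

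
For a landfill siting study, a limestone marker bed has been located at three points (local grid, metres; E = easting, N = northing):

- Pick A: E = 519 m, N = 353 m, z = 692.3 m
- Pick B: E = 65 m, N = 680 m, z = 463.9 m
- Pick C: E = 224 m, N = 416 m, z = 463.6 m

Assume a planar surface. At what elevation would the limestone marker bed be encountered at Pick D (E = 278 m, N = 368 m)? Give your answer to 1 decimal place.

Let the plane be z = a·E + b·N + c.
Pick B−Pick A: −454a + 327b = −228.4;  Pick C−Pick A: −295a + 63b = −228.7.
Solving gives a = 0.88997, b = 0.53714.
Then c = 692.3 − a·519 − b·353 = 40.80.
At (278, 368): z = 247.4 + 197.7 + 40.80 = 485.9 m.

485.9 m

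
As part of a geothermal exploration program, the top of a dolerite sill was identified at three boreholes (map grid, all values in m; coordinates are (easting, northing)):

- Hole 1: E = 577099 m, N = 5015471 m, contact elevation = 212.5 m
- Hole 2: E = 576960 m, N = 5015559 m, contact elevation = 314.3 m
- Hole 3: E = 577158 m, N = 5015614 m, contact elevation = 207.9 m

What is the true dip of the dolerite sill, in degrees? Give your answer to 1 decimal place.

Two edge vectors: Hole 1→Hole 2 = (-139, 88, 101.8), Hole 1→Hole 3 = (59, 143, -4.6).
Normal n = (Hole 1→Hole 2) × (Hole 1→Hole 3) = (-14962.2, 5366.8, -25069).
So ∂z/∂E = −n_x/n_z = −0.59684 and ∂z/∂N = −n_y/n_z = 0.21408.
Gradient magnitude |∇z| = √(a² + b²) = √(0.35622 + 0.04583) = 0.63407.
True dip = arctan(0.63407) = 32.4°, dipping toward ESE (azimuth ≈ 110°).

32.4°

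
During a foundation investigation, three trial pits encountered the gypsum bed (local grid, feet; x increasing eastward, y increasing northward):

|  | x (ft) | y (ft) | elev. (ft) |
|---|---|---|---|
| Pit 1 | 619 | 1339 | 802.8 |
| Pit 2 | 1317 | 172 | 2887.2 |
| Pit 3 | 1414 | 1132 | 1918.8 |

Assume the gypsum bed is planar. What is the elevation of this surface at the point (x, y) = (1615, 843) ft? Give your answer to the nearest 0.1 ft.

2466.3 ft

Two edge vectors: Pit 1→Pit 2 = (698, -1167, 2084.4), Pit 1→Pit 3 = (795, -207, 1116).
Normal n = (Pit 1→Pit 2) × (Pit 1→Pit 3) = (-870901.2, 878130, 783279).
So ∂z/∂x = −n_x/n_z = 1.111866 and ∂z/∂y = −n_y/n_z = −1.121095.
Intercept c from Pit 1: 802.8 − 688.24 + 1501.15 = 1615.70.
At (1615, 843): z = 1795.7 − 945.1 + 1615.70 = 2466.3 ft.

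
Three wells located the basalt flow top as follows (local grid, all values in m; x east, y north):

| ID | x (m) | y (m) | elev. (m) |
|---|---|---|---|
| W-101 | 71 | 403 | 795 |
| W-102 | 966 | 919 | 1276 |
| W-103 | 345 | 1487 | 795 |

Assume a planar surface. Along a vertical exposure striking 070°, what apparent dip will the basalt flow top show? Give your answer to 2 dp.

Let the plane be z = a·x + b·y + c.
W-102−W-101: 895a + 516b = 481;  W-103−W-101: 274a + 1084b = 0.
Solving gives a = 0.62911, b = −0.15902.
Unit vector along 070° is (sin 70°, cos 70°) = (0.9397, 0.3420).
Slope in that direction = a·(0.9397) + b·(0.3420) = 0.53678.
Apparent dip = arctan|0.53678| = 28.23° (true dip is 33.0°, so apparent ≤ true as expected).

28.23°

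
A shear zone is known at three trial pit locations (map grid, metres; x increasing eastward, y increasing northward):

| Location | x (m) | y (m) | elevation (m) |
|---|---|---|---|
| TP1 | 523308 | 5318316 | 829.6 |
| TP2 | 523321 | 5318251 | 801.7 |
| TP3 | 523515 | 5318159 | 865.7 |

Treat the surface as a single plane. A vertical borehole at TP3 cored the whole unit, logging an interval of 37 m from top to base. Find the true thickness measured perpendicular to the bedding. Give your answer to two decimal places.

Let the plane be z = a·x + b·y + c.
TP2−TP1: 13a − 65b = −27.9;  TP3−TP1: 207a − 157b = 36.1.
Solving gives a = 0.58935, b = 0.54710.
|∇z| = √(a²+b²) = 0.80414, so dip δ = arctan(0.80414) = 38.80°.
True thickness = vertical thickness × cos δ = 37 × cos 38.80° = 28.83 m.

28.83 m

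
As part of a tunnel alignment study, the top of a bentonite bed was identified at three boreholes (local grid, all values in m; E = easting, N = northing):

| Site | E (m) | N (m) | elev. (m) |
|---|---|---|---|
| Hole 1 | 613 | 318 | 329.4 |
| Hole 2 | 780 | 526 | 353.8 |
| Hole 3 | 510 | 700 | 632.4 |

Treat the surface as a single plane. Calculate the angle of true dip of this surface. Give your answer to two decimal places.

41.55°

Let the plane be z = a·E + b·N + c.
Hole 2−Hole 1: 167a + 208b = 24.4;  Hole 3−Hole 1: −103a + 382b = 303.
Solving gives a = −0.63019, b = 0.62327.
Gradient magnitude |∇z| = √(a² + b²) = √(0.39713 + 0.38847) = 0.88634.
True dip = arctan(0.88634) = 41.55°, dipping toward SE (azimuth ≈ 135°).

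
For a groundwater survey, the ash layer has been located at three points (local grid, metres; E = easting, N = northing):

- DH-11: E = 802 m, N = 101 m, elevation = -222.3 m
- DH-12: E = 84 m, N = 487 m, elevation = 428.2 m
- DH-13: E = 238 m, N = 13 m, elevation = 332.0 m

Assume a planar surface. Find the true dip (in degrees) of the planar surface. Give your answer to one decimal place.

Let the plane be z = a·E + b·N + c.
DH-12−DH-11: −718a + 386b = 650.5;  DH-13−DH-11: −564a − 88b = 554.3.
Solving gives a = −0.96552, b = −0.11074.
Gradient magnitude |∇z| = √(a² + b²) = √(0.93223 + 0.01226) = 0.97185.
True dip = arctan(0.97185) = 44.2°, dipping toward E (azimuth ≈ 083°).

44.2°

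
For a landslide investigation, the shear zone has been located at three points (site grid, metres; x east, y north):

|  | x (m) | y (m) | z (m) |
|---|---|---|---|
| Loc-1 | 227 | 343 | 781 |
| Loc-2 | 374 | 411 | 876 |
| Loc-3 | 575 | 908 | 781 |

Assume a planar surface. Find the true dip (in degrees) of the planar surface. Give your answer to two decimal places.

46.71°

Two edge vectors: Loc-1→Loc-2 = (147, 68, 95), Loc-1→Loc-3 = (348, 565, 0).
Normal n = (Loc-1→Loc-2) × (Loc-1→Loc-3) = (-53675, 33060, 59391).
So ∂z/∂x = −n_x/n_z = 0.90376 and ∂z/∂y = −n_y/n_z = −0.55665.
Gradient magnitude |∇z| = √(a² + b²) = √(0.81678 + 0.30986) = 1.06143.
True dip = arctan(1.06143) = 46.71°, dipping toward WNW (azimuth ≈ 302°).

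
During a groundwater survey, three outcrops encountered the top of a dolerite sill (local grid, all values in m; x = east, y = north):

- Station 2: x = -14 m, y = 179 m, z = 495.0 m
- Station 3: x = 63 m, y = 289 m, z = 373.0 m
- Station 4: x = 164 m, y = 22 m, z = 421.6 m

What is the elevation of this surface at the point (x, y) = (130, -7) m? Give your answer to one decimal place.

465.5 m

Let the plane be z = a·x + b·y + c.
Station 3−Station 2: 77a + 110b = −122;  Station 4−Station 2: 178a − 157b = −73.4.
Solving gives a = −0.85977, b = −0.50725.
Then c = 495 − a·-14 − b·179 = 573.76.
At (130, -7): z = −111.8 + 3.6 + 573.76 = 465.5 m.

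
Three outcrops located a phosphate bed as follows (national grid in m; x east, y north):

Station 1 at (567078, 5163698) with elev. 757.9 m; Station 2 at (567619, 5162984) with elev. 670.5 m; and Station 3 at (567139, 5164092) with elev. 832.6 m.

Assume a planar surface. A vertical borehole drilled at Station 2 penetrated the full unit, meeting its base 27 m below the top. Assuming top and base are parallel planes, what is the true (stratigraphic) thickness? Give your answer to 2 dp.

Let the plane be z = a·x + b·y + c.
Station 2−Station 1: 541a − 714b = −87.4;  Station 3−Station 1: 61a + 394b = 74.7.
Solving gives a = 0.07363, b = 0.17820.
|∇z| = √(a²+b²) = 0.19281, so dip δ = arctan(0.19281) = 10.91°.
True thickness = vertical thickness × cos δ = 27 × cos 10.91° = 26.51 m.

26.51 m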